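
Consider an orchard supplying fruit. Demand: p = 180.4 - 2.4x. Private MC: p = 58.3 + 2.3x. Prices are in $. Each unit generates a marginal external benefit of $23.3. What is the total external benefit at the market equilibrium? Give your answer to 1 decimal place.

$605.3

Market equilibrium (private): 58.3 + 2.3x = 180.4 - 2.4x → x_m = 25.9787.
Total external benefit = MEB × x_m = 23.3 × 25.9787 = 605.3037.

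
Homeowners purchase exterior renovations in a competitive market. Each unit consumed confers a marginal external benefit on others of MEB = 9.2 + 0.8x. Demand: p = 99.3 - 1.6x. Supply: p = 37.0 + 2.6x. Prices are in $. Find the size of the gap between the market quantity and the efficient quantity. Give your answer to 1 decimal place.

6.2 units

Market equilibrium (private): 37.0 + 2.6x = 99.3 - 1.6x → x_m = 14.8333.
Social marginal benefit = demand + MEB = 108.5 - 0.8x.
Set SMB = MC: 108.5 - 0.8x = 37.0 + 2.6x → x* = 21.0294.
Gap = |14.8333 − 21.0294| = 6.1961.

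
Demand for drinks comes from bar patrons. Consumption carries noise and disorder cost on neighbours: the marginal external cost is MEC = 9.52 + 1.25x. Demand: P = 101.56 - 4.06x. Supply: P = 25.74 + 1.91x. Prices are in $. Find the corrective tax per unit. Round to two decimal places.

tax = $21.00 per unit

Social marginal benefit = demand − MEC = 92.04 - 5.31x.
Set SMB = MC: 92.04 - 5.31x = 25.74 + 1.91x → x* = 9.1828.
The Pigouvian tax equals MEC at x*: 9.52 + 1.25×9.1828 = 20.9985.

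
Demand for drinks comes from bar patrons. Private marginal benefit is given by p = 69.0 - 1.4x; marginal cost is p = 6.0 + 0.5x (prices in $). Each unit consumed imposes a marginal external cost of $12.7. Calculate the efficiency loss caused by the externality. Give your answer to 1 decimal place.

Market equilibrium (private): 6.0 + 0.5x = 69.0 - 1.4x → x_m = 33.1579.
Social marginal benefit = demand − MEC = 56.3 - 1.4x.
Set SMB = MC: 56.3 - 1.4x = 6.0 + 0.5x → x* = 26.4737.
Height of the DWL triangle at x_m is MC(x_m) − SMB(x_m) = MEC(x_m) = 12.7000.
DWL = ½ × 6.6842 × 12.7000 = 42.4447.

DWL = $42.4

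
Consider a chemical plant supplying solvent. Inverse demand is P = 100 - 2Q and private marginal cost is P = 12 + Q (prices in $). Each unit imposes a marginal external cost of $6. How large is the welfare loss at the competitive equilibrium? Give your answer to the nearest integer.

Market equilibrium (private): 12 + Q = 100 - 2Q → Q_m = 29.3333.
Social marginal cost = private MC + MEC = 18 + Q.
Set SMC = demand: 18 + Q = 100 - 2Q → Q* = 27.3333.
Height of the DWL triangle at Q_m is SMC(Q_m) − demand(Q_m) = MEC(Q_m) = 6.0000.
DWL = ½ × 2.0000 × 6.0000 = 6.0000.

DWL = $6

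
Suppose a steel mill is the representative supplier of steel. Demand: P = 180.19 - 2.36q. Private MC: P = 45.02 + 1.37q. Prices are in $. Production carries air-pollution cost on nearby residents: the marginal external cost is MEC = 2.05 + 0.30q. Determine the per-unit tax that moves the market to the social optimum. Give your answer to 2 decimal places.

tax = $11.96 per unit

Social marginal cost = private MC + MEC = 47.07 + 1.67q.
Set SMC = demand: 47.07 + 1.67q = 180.19 - 2.36q → q* = 33.0323.
The Pigouvian tax equals MEC at q*: 2.05 + 0.30×33.0323 = 11.9597.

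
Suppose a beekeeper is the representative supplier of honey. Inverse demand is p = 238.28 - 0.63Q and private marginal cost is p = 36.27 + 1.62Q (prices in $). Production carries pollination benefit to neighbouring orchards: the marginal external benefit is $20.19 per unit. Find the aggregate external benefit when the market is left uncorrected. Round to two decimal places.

Market equilibrium (private): 36.27 + 1.62Q = 238.28 - 0.63Q → Q_m = 89.7822.
Total external benefit = MEB × Q_m = 20.19 × 89.7822 = 1812.7026.

$1812.70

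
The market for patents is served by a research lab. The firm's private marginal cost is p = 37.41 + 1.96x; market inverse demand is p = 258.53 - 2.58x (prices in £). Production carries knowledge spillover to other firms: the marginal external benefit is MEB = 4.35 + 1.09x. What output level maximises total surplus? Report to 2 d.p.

Social marginal cost = private MC − MEB = 33.06 + 0.87x.
Set SMC = demand: 33.06 + 0.87x = 258.53 - 2.58x → x* = 65.3536.

x* = 65.35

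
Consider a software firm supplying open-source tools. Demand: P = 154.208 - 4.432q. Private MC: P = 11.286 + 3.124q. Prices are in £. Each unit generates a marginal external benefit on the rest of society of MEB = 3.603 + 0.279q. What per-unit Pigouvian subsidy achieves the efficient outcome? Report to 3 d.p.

subsidy = £9.221 per unit

Social marginal cost = private MC − MEB = 7.683 + 2.845q.
Set SMC = demand: 7.683 + 2.845q = 154.208 - 4.432q → q* = 20.1354.
The Pigouvian subsidy equals MEB at q*: 3.603 + 0.279×20.1354 = 9.2208.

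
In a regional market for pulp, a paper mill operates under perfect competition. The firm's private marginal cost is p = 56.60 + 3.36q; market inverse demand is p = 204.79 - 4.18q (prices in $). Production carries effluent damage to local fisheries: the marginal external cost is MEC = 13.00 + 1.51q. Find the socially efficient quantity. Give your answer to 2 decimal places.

Social marginal cost = private MC + MEC = 69.60 + 4.87q.
Set SMC = demand: 69.60 + 4.87q = 204.79 - 4.18q → q* = 14.9381.

q* = 14.94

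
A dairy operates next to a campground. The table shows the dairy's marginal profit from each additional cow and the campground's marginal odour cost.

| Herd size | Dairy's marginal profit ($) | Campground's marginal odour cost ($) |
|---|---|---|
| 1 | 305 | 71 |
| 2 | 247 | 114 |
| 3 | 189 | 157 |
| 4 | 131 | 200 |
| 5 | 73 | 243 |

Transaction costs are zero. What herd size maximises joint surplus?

Bargaining reaches the level where marginal profit last exceeds marginal odour cost.
That holds through level 3 (189 ≥ 157) but not at 4 (131 < 200).

3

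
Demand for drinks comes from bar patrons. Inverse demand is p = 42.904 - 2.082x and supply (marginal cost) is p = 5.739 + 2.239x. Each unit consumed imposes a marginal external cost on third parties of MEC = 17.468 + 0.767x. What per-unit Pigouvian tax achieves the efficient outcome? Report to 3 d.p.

tax = 20.437 per unit

Social marginal benefit = demand − MEC = 25.436 - 2.849x.
Set SMB = MC: 25.436 - 2.849x = 5.739 + 2.239x → x* = 3.8713.
The Pigouvian tax equals MEC at x*: 17.468 + 0.767×3.8713 = 20.4373.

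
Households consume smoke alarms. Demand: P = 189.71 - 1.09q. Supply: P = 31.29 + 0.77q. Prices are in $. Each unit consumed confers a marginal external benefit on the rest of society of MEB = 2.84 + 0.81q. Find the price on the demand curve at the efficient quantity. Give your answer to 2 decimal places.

Social marginal benefit = demand + MEB = 192.55 - 0.28q.
Set SMB = MC: 192.55 - 0.28q = 31.29 + 0.77q → q* = 153.5810.
Consumer price on the demand curve at q*: 189.71 − 1.09×153.5810 = 22.3067.

P = $22.31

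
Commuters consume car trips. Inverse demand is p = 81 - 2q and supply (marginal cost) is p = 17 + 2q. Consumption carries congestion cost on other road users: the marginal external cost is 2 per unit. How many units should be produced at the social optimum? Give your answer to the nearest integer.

q* = 16

Social marginal benefit = demand − MEC = 79 - 2q.
Set SMB = MC: 79 - 2q = 17 + 2q → q* = 15.5000.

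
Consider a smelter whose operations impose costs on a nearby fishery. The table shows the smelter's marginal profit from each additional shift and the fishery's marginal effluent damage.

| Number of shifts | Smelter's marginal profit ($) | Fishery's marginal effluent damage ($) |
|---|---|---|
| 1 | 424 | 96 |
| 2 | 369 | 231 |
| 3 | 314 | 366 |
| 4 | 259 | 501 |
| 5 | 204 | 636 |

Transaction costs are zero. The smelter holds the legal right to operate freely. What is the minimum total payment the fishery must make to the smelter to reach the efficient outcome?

$777

Left alone the smelter would choose level 5 (marginal profit stays positive).
Efficient level: k* = 2 (marginal profit ≥ marginal effluent damage through 2).
The fishery must at least cover the smelter's forgone profit from cutting 5→2: 314 + 259 + 204 = 777.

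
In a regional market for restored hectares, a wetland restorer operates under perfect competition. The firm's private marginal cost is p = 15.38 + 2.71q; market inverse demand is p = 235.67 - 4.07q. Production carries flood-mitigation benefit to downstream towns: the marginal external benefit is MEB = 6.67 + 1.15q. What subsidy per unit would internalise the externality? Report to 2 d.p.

subsidy = 53.03 per unit

Social marginal cost = private MC − MEB = 8.71 + 1.56q.
Set SMC = demand: 8.71 + 1.56q = 235.67 - 4.07q → q* = 40.3126.
The Pigouvian subsidy equals MEB at q*: 6.67 + 1.15×40.3126 = 53.0295.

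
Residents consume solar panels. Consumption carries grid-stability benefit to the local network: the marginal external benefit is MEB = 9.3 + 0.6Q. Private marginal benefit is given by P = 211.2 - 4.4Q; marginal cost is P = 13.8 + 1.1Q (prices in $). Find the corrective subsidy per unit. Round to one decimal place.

Social marginal benefit = demand + MEB = 220.5 - 3.8Q.
Set SMB = MC: 220.5 - 3.8Q = 13.8 + 1.1Q → Q* = 42.1837.
The Pigouvian subsidy equals MEB at Q*: 9.3 + 0.6×42.1837 = 34.6102.

subsidy = $34.6 per unit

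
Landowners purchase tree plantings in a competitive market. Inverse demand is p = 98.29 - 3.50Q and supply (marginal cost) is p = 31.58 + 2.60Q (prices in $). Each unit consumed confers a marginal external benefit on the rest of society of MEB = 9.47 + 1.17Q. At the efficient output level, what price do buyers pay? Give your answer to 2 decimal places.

Social marginal benefit = demand + MEB = 107.76 - 2.33Q.
Set SMB = MC: 107.76 - 2.33Q = 31.58 + 2.60Q → Q* = 15.4523.
Consumer price on the demand curve at Q*: 98.29 − 3.50×15.4523 = 44.2070.

P = $44.21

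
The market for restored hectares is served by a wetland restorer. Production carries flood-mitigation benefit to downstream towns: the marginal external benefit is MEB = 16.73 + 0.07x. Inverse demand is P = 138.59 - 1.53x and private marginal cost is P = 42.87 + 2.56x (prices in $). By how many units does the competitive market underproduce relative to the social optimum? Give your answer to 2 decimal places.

Market equilibrium (private): 42.87 + 2.56x = 138.59 - 1.53x → x_m = 23.4034.
Social marginal cost = private MC − MEB = 26.14 + 2.49x.
Set SMC = demand: 26.14 + 2.49x = 138.59 - 1.53x → x* = 27.9726.
Gap = |23.4034 − 27.9726| = 4.5692.

4.57 units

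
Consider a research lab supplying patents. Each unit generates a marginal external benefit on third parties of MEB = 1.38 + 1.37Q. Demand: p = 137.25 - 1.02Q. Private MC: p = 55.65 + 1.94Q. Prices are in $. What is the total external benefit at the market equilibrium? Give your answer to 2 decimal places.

$558.62

Market equilibrium (private): 55.65 + 1.94Q = 137.25 - 1.02Q → Q_m = 27.5676.
Total external benefit = ∫₀^{Q_m} (1.38 + 1.37Q) dQ = 1.38×27.5676 + ½×1.37×27.5676² = 558.6245.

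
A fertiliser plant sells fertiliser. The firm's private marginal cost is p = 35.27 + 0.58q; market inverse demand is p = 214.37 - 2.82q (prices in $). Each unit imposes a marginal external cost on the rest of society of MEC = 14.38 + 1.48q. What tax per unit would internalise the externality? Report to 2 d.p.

tax = $64.34 per unit

Social marginal cost = private MC + MEC = 49.65 + 2.06q.
Set SMC = demand: 49.65 + 2.06q = 214.37 - 2.82q → q* = 33.7541.
The Pigouvian tax equals MEC at q*: 14.38 + 1.48×33.7541 = 64.3361.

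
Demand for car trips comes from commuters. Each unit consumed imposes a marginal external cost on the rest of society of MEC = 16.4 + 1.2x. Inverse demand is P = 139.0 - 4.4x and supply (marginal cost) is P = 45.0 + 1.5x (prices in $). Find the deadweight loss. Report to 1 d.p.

Market equilibrium (private): 45.0 + 1.5x = 139.0 - 4.4x → x_m = 15.9322.
Social marginal benefit = demand − MEC = 122.6 - 5.6x.
Set SMB = MC: 122.6 - 5.6x = 45.0 + 1.5x → x* = 10.9296.
Between x* and x_m the wedge MC − SMB runs linearly from 0 to MEC(x_m), so the loss is a triangle.
DWL = ½ × 5.0026 × 35.5186 = 88.8427.

DWL = $88.8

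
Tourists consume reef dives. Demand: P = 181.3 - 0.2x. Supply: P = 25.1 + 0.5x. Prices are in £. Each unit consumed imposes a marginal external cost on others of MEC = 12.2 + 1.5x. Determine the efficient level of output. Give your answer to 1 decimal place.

x* = 65.5

Social marginal benefit = demand − MEC = 169.1 - 1.7x.
Set SMB = MC: 169.1 - 1.7x = 25.1 + 0.5x → x* = 65.4545.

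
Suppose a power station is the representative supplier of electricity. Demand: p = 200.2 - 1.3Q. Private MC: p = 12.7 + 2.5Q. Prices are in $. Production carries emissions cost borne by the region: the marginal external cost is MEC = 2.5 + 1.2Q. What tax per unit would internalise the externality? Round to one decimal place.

tax = $46.9 per unit

Social marginal cost = private MC + MEC = 15.2 + 3.7Q.
Set SMC = demand: 15.2 + 3.7Q = 200.2 - 1.3Q → Q* = 37.0000.
The Pigouvian tax equals MEC at Q*: 2.5 + 1.2×37.0000 = 46.9000.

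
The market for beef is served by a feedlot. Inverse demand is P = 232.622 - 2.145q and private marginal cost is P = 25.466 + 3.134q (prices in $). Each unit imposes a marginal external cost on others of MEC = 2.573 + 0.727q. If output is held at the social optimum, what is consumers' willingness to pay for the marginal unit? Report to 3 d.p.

P = $159.557

Social marginal cost = private MC + MEC = 28.039 + 3.861q.
Set SMC = demand: 28.039 + 3.861q = 232.622 - 2.145q → q* = 34.0631.
Consumer price on the demand curve at q*: 232.622 − 2.145×34.0631 = 159.5567.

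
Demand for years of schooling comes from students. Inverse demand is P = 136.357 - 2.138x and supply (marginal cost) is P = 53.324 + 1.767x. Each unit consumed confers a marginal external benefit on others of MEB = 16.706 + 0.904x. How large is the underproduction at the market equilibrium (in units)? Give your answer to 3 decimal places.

Market equilibrium (private): 53.324 + 1.767x = 136.357 - 2.138x → x_m = 21.2633.
Social marginal benefit = demand + MEB = 153.063 - 1.234x.
Set SMB = MC: 153.063 - 1.234x = 53.324 + 1.767x → x* = 33.2353.
Gap = |21.2633 − 33.2353| = 11.9720.

11.972 units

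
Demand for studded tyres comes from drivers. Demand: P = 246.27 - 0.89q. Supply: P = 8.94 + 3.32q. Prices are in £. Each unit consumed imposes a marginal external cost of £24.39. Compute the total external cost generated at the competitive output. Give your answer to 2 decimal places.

£1374.94

Market equilibrium (private): 8.94 + 3.32q = 246.27 - 0.89q → q_m = 56.3729.
Total external cost = MEC × q_m = 24.39 × 56.3729 = 1374.9350.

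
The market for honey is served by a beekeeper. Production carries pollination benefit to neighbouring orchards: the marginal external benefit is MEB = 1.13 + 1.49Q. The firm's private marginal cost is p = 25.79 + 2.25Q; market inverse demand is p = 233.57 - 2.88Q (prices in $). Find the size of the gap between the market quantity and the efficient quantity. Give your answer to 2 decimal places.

16.89 units

Market equilibrium (private): 25.79 + 2.25Q = 233.57 - 2.88Q → Q_m = 40.5029.
Social marginal cost = private MC − MEB = 24.66 + 0.76Q.
Set SMC = demand: 24.66 + 0.76Q = 233.57 - 2.88Q → Q* = 57.3929.
Gap = |40.5029 − 57.3929| = 16.8900.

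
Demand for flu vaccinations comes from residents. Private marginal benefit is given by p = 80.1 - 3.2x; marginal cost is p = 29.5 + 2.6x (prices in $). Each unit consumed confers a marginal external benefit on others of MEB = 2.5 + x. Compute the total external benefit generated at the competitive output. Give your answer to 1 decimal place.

$59.9

Market equilibrium (private): 29.5 + 2.6x = 80.1 - 3.2x → x_m = 8.7241.
Total external benefit = ∫₀^{x_m} (2.5 + 1.0x) dx = 2.5×8.7241 + ½×1.0×8.7241² = 59.8652.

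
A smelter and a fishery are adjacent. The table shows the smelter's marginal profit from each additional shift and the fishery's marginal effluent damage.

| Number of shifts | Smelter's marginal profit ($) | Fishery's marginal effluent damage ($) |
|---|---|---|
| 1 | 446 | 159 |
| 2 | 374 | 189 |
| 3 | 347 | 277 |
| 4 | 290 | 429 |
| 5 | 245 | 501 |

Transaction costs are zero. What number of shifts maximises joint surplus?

Bargaining reaches the level where marginal profit last exceeds marginal effluent damage.
That holds through level 3 (347 ≥ 277) but not at 4 (290 < 429).

3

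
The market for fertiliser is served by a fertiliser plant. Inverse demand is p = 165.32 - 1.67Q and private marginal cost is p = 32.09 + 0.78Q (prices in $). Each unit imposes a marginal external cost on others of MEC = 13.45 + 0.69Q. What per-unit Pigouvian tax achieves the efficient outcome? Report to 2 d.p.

tax = $39.77 per unit

Social marginal cost = private MC + MEC = 45.54 + 1.47Q.
Set SMC = demand: 45.54 + 1.47Q = 165.32 - 1.67Q → Q* = 38.1465.
The Pigouvian tax equals MEC at Q*: 13.45 + 0.69×38.1465 = 39.7711.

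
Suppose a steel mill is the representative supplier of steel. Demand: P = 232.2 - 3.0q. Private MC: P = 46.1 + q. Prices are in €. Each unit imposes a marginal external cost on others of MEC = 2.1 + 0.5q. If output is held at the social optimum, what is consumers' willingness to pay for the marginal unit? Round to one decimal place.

Social marginal cost = private MC + MEC = 48.2 + 1.5q.
Set SMC = demand: 48.2 + 1.5q = 232.2 - 3.0q → q* = 40.8889.
Consumer price on the demand curve at q*: 232.2 − 3.0×40.8889 = 109.5333.

P = €109.5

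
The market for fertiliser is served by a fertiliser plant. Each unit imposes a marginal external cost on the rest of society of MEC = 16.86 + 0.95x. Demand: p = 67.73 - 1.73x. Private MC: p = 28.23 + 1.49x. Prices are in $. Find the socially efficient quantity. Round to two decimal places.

Social marginal cost = private MC + MEC = 45.09 + 2.44x.
Set SMC = demand: 45.09 + 2.44x = 67.73 - 1.73x → x* = 5.4293.

x* = 5.43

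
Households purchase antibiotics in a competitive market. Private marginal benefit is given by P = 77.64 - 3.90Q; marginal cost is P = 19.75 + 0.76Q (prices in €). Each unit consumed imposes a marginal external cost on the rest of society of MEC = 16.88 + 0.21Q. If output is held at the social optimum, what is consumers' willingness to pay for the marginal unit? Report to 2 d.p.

P = €44.80

Social marginal benefit = demand − MEC = 60.76 - 4.11Q.
Set SMB = MC: 60.76 - 4.11Q = 19.75 + 0.76Q → Q* = 8.4209.
Consumer price on the demand curve at Q*: 77.64 − 3.90×8.4209 = 44.7985.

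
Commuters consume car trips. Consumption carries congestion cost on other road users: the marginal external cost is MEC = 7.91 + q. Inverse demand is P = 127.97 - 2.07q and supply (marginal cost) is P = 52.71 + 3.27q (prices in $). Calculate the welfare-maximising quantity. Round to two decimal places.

q* = 10.62

Social marginal benefit = demand − MEC = 120.06 - 3.07q.
Set SMB = MC: 120.06 - 3.07q = 52.71 + 3.27q → q* = 10.6230.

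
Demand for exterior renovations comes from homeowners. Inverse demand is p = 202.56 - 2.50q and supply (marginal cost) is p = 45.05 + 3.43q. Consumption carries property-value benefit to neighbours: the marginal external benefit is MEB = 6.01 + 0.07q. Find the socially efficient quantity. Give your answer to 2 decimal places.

Social marginal benefit = demand + MEB = 208.57 - 2.43q.
Set SMB = MC: 208.57 - 2.43q = 45.05 + 3.43q → q* = 27.9044.

q* = 27.90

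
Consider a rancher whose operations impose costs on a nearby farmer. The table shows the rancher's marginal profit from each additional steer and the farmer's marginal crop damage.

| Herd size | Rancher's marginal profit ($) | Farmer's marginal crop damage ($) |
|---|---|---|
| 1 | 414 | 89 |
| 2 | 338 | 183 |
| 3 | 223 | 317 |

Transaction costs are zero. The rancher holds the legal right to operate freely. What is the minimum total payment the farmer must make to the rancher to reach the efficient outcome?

Left alone the rancher would choose level 3 (marginal profit stays positive).
Efficient level: k* = 2 (marginal profit ≥ marginal crop damage through 2).
The farmer must at least cover the rancher's forgone profit from cutting 3→2: 223 = 223.

$223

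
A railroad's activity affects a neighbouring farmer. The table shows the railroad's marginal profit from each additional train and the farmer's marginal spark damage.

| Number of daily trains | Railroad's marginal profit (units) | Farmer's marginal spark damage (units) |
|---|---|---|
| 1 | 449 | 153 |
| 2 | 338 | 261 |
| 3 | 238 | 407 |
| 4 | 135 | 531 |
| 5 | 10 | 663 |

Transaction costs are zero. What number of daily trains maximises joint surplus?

Bargaining reaches the level where marginal profit last exceeds marginal spark damage.
That holds through level 2 (338 ≥ 261) but not at 3 (238 < 407).

2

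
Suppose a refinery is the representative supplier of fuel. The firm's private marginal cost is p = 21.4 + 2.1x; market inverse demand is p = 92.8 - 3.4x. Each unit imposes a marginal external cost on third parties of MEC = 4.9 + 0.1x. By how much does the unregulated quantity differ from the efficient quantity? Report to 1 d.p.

Market equilibrium (private): 21.4 + 2.1x = 92.8 - 3.4x → x_m = 12.9818.
Social marginal cost = private MC + MEC = 26.3 + 2.2x.
Set SMC = demand: 26.3 + 2.2x = 92.8 - 3.4x → x* = 11.8750.
Gap = |12.9818 − 11.8750| = 1.1068.

1.1 units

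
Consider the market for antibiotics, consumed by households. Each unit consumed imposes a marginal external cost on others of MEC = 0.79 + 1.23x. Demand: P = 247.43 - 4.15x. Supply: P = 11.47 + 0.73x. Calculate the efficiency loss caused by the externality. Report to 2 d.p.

DWL = 297.19

Market equilibrium (private): 11.47 + 0.73x = 247.43 - 4.15x → x_m = 48.3525.
Social marginal benefit = demand − MEC = 246.64 - 5.38x.
Set SMB = MC: 246.64 - 5.38x = 11.47 + 0.73x → x* = 38.4894.
Height of the DWL triangle at x_m is MC(x_m) − SMB(x_m) = MEC(x_m) = 60.2635.
DWL = ½ × 9.8631 × 60.2635 = 297.1925.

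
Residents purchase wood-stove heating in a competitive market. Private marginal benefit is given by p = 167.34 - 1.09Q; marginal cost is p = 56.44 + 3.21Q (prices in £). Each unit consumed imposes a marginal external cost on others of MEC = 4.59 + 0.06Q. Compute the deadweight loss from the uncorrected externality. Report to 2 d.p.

DWL = £4.32

Market equilibrium (private): 56.44 + 3.21Q = 167.34 - 1.09Q → Q_m = 25.7907.
Social marginal benefit = demand − MEC = 162.75 - 1.15Q.
Set SMB = MC: 162.75 - 1.15Q = 56.44 + 3.21Q → Q* = 24.3830.
Height of the DWL triangle at Q_m is MC(Q_m) − SMB(Q_m) = MEC(Q_m) = 6.1374.
DWL = ½ × 1.4077 × 6.1374 = 4.3198.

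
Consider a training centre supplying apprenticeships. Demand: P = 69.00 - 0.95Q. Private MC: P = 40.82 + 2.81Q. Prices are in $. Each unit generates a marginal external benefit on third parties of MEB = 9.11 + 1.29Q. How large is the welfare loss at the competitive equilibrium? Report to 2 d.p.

Market equilibrium (private): 40.82 + 2.81Q = 69.00 - 0.95Q → Q_m = 7.4947.
Social marginal cost = private MC − MEB = 31.71 + 1.52Q.
Set SMC = demand: 31.71 + 1.52Q = 69.00 - 0.95Q → Q* = 15.0972.
Between Q* and Q_m the wedge demand − SMC runs linearly from 0 to MEB(Q_m), so the loss is a triangle.
DWL = ½ × 7.6025 × 18.7781 = 71.3803.

DWL = $71.38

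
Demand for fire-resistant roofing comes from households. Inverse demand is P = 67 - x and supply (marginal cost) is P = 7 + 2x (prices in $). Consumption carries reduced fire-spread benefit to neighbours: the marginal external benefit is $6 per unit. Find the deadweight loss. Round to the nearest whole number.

Market equilibrium (private): 7 + 2x = 67 - x → x_m = 20.0000.
Social marginal benefit = demand + MEB = 73 - x.
Set SMB = MC: 73 - x = 7 + 2x → x* = 22.0000.
The welfare-loss triangle has base |x_m − x*| and height MEB(x_m) (the vertical gap between SMB and MC is zero at x* and MEB at x_m).
DWL = ½ × 2.0000 × 6.0000 = 6.0000.

DWL = $6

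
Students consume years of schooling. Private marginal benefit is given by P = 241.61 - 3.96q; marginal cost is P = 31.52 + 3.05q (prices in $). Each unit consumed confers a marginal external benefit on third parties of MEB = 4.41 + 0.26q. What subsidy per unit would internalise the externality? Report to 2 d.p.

Social marginal benefit = demand + MEB = 246.02 - 3.70q.
Set SMB = MC: 246.02 - 3.70q = 31.52 + 3.05q → q* = 31.7778.
The Pigouvian subsidy equals MEB at q*: 4.41 + 0.26×31.7778 = 12.6722.

subsidy = $12.67 per unit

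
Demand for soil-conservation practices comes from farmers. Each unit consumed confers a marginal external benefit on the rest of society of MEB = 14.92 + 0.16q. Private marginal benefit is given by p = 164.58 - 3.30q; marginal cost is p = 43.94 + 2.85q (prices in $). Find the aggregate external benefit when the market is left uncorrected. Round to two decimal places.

$323.46

Market equilibrium (private): 43.94 + 2.85q = 164.58 - 3.30q → q_m = 19.6163.
Total external benefit = ∫₀^{q_m} (14.92 + 0.16q) dq = 14.92×19.6163 + ½×0.16×19.6163² = 323.4591.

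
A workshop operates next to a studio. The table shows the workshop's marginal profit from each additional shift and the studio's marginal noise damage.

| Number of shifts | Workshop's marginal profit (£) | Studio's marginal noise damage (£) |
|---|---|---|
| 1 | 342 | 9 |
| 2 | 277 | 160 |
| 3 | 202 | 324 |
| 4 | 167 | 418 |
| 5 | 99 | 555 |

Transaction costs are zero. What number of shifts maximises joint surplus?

2

Bargaining reaches the level where marginal profit last exceeds marginal noise damage.
That holds through level 2 (277 ≥ 160) but not at 3 (202 < 324).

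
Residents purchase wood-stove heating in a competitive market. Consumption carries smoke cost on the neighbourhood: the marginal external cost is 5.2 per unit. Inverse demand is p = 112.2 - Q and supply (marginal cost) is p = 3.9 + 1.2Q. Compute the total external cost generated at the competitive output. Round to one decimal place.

Market equilibrium (private): 3.9 + 1.2Q = 112.2 - Q → Q_m = 49.2273.
Total external cost = MEC × Q_m = 5.2 × 49.2273 = 255.9820.

256.0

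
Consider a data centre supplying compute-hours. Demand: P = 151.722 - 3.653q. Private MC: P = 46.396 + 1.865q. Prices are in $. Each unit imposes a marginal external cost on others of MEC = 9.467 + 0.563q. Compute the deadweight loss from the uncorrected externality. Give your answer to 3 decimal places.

Market equilibrium (private): 46.396 + 1.865q = 151.722 - 3.653q → q_m = 19.0877.
Social marginal cost = private MC + MEC = 55.863 + 2.428q.
Set SMC = demand: 55.863 + 2.428q = 151.722 - 3.653q → q* = 15.7637.
The loss is the area between SMC and demand from q* to q_m; with linear curves that's a triangle of height MEC(q_m).
DWL = ½ × 3.3240 × 20.2134 = 33.5947.

DWL = $33.595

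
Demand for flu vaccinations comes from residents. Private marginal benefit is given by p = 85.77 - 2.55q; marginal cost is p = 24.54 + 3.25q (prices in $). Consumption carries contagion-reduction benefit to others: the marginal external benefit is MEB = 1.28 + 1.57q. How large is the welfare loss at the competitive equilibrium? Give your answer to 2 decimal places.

Market equilibrium (private): 24.54 + 3.25q = 85.77 - 2.55q → q_m = 10.5569.
Social marginal benefit = demand + MEB = 87.05 - 0.98q.
Set SMB = MC: 87.05 - 0.98q = 24.54 + 3.25q → q* = 14.7778.
The loss is the area between SMB and MC from q* to q_m; with linear curves that's a triangle of height MEB(q_m).
DWL = ½ × 4.2209 × 17.8543 = 37.6806.

DWL = $37.68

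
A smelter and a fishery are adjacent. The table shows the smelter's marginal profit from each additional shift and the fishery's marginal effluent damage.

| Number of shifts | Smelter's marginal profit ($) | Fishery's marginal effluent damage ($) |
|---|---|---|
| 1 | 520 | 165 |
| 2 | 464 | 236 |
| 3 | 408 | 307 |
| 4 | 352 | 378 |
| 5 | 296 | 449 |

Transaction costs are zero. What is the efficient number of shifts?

3

Bargaining reaches the level where marginal profit last exceeds marginal effluent damage.
That holds through level 3 (408 ≥ 307) but not at 4 (352 < 378).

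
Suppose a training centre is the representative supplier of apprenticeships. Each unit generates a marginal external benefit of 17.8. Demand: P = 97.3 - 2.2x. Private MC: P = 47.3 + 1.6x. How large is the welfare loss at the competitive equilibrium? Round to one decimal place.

DWL = 41.7

Market equilibrium (private): 47.3 + 1.6x = 97.3 - 2.2x → x_m = 13.1579.
Social marginal cost = private MC − MEB = 29.5 + 1.6x.
Set SMC = demand: 29.5 + 1.6x = 97.3 - 2.2x → x* = 17.8421.
Between x* and x_m the wedge demand − SMC runs linearly from 0 to MEB(x_m), so the loss is a triangle.
DWL = ½ × 4.6842 × 17.8000 = 41.6894.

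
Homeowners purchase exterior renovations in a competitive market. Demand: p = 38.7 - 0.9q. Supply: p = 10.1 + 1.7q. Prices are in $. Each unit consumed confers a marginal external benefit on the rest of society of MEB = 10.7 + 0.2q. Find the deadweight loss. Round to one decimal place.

Market equilibrium (private): 10.1 + 1.7q = 38.7 - 0.9q → q_m = 11.0000.
Social marginal benefit = demand + MEB = 49.4 - 0.7q.
Set SMB = MC: 49.4 - 0.7q = 10.1 + 1.7q → q* = 16.3750.
Between q* and q_m the wedge SMB − MC runs linearly from 0 to MEB(q_m), so the loss is a triangle.
DWL = ½ × 5.3750 × 12.9000 = 34.6688.

DWL = $34.7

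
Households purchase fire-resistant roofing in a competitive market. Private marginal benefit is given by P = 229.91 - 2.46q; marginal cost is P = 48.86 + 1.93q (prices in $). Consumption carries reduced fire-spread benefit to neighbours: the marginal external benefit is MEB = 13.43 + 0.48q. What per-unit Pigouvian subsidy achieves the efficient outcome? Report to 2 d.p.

subsidy = $37.30 per unit

Social marginal benefit = demand + MEB = 243.34 - 1.98q.
Set SMB = MC: 243.34 - 1.98q = 48.86 + 1.93q → q* = 49.7391.
The Pigouvian subsidy equals MEB at q*: 13.43 + 0.48×49.7391 = 37.3048.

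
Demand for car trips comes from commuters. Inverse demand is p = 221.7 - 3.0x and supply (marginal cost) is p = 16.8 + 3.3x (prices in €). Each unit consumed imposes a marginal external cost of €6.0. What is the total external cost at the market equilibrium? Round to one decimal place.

Market equilibrium (private): 16.8 + 3.3x = 221.7 - 3.0x → x_m = 32.5238.
Total external cost = MEC × x_m = 6.0 × 32.5238 = 195.1428.

€195.1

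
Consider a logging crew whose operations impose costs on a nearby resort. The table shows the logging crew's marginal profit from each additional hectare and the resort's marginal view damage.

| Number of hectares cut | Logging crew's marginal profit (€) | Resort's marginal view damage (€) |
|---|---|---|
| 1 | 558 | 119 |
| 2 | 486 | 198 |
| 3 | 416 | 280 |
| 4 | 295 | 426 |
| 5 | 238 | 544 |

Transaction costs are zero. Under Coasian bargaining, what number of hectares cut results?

3

Bargaining reaches the level where marginal profit last exceeds marginal view damage.
That holds through level 3 (416 ≥ 280) but not at 4 (295 < 426).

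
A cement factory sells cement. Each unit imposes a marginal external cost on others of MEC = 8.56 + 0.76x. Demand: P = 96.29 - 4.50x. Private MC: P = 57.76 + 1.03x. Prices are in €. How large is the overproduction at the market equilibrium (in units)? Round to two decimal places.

Market equilibrium (private): 57.76 + 1.03x = 96.29 - 4.50x → x_m = 6.9675.
Social marginal cost = private MC + MEC = 66.32 + 1.79x.
Set SMC = demand: 66.32 + 1.79x = 96.29 - 4.50x → x* = 4.7647.
Gap = |6.9675 − 4.7647| = 2.2028.

2.20 units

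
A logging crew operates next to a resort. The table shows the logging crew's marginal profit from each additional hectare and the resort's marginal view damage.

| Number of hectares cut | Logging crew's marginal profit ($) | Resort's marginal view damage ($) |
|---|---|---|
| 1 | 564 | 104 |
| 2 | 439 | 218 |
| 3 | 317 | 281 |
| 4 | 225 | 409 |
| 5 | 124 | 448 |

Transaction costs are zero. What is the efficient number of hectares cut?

3

Bargaining reaches the level where marginal profit last exceeds marginal view damage.
That holds through level 3 (317 ≥ 281) but not at 4 (225 < 409).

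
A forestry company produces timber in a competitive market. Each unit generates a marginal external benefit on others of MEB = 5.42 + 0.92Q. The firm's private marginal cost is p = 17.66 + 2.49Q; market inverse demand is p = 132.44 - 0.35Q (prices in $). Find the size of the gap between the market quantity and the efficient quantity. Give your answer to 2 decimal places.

22.19 units

Market equilibrium (private): 17.66 + 2.49Q = 132.44 - 0.35Q → Q_m = 40.4155.
Social marginal cost = private MC − MEB = 12.24 + 1.57Q.
Set SMC = demand: 12.24 + 1.57Q = 132.44 - 0.35Q → Q* = 62.6042.
Gap = |40.4155 − 62.6042| = 22.1887.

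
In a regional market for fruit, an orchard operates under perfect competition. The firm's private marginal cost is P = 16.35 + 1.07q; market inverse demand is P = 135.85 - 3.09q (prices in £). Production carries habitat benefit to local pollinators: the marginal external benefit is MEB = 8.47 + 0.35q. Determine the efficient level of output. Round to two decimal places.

q* = 33.59

Social marginal cost = private MC − MEB = 7.88 + 0.72q.
Set SMC = demand: 7.88 + 0.72q = 135.85 - 3.09q → q* = 33.5879.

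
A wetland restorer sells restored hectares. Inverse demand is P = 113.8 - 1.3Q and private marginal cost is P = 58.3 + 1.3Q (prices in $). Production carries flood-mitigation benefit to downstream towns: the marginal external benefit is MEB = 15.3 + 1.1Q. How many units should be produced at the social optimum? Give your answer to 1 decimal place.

Social marginal cost = private MC − MEB = 43.0 + 0.2Q.
Set SMC = demand: 43.0 + 0.2Q = 113.8 - 1.3Q → Q* = 47.2000.

Q* = 47.2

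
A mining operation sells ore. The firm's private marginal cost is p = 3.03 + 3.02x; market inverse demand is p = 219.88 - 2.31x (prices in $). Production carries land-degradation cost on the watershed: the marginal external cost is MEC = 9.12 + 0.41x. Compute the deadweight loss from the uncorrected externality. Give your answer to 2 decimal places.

DWL = $57.99

Market equilibrium (private): 3.03 + 3.02x = 219.88 - 2.31x → x_m = 40.6848.
Social marginal cost = private MC + MEC = 12.15 + 3.43x.
Set SMC = demand: 12.15 + 3.43x = 219.88 - 2.31x → x* = 36.1899.
The welfare-loss triangle has base |x_m − x*| and height MEC(x_m) (the vertical gap between SMC and demand is zero at x* and MEC at x_m).
DWL = ½ × 4.4949 × 25.8008 = 57.9860.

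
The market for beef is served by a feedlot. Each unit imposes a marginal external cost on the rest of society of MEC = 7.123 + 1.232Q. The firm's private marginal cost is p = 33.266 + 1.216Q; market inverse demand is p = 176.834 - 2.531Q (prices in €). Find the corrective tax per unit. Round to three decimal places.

Social marginal cost = private MC + MEC = 40.389 + 2.448Q.
Set SMC = demand: 40.389 + 2.448Q = 176.834 - 2.531Q → Q* = 27.4041.
The Pigouvian tax equals MEC at Q*: 7.123 + 1.232×27.4041 = 40.8849.

tax = €40.885 per unit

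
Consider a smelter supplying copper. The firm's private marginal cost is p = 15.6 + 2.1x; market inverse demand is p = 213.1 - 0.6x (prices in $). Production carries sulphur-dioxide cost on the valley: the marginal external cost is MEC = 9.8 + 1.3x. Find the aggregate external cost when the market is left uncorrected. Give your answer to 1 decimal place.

$4194.8

Market equilibrium (private): 15.6 + 2.1x = 213.1 - 0.6x → x_m = 73.1481.
Total external cost = ∫₀^{x_m} (9.8 + 1.3x) dx = 9.8×73.1481 + ½×1.3×73.1481² = 4194.7703.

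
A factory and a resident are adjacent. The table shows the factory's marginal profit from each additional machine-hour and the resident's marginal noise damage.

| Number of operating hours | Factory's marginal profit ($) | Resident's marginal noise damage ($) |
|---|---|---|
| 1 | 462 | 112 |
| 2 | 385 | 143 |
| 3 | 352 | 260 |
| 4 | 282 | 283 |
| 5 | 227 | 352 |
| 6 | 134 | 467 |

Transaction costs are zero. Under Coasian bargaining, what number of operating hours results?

3

Bargaining reaches the level where marginal profit last exceeds marginal noise damage.
That holds through level 3 (352 ≥ 260) but not at 4 (282 < 283).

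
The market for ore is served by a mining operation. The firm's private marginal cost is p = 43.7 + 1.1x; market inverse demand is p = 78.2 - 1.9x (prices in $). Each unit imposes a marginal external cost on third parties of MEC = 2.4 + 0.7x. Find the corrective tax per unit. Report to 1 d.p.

tax = $8.5 per unit

Social marginal cost = private MC + MEC = 46.1 + 1.8x.
Set SMC = demand: 46.1 + 1.8x = 78.2 - 1.9x → x* = 8.6757.
The Pigouvian tax equals MEC at x*: 2.4 + 0.7×8.6757 = 8.4730.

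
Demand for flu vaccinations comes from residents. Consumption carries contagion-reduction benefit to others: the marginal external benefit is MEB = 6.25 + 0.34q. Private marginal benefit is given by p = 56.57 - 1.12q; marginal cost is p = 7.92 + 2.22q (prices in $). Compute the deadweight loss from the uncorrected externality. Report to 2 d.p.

Market equilibrium (private): 7.92 + 2.22q = 56.57 - 1.12q → q_m = 14.5659.
Social marginal benefit = demand + MEB = 62.82 - 0.78q.
Set SMB = MC: 62.82 - 0.78q = 7.92 + 2.22q → q* = 18.3000.
Height of the DWL triangle at q_m is SMB(q_m) − MC(q_m) = MEB(q_m) = 11.2024.
DWL = ½ × 3.7341 × 11.2024 = 20.9154.

DWL = $20.92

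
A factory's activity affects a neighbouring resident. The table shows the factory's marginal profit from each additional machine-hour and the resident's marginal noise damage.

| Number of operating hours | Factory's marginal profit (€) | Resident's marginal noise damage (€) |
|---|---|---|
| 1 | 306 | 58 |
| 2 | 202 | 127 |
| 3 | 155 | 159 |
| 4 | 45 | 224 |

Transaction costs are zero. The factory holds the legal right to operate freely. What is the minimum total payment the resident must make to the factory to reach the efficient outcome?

Left alone the factory would choose level 4 (marginal profit stays positive).
Efficient level: k* = 2 (marginal profit ≥ marginal noise damage through 2).
The resident must at least cover the factory's forgone profit from cutting 4→2: 155 + 45 = 200.

€200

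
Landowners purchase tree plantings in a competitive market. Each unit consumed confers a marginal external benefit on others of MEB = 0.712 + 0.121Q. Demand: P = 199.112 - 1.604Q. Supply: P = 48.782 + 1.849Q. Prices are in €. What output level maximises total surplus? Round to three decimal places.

Q* = 45.331

Social marginal benefit = demand + MEB = 199.824 - 1.483Q.
Set SMB = MC: 199.824 - 1.483Q = 48.782 + 1.849Q → Q* = 45.3307.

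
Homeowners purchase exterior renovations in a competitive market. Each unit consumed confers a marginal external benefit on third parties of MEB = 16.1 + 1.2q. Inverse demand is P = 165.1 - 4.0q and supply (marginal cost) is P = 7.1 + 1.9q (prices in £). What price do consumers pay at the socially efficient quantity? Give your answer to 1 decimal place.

Social marginal benefit = demand + MEB = 181.2 - 2.8q.
Set SMB = MC: 181.2 - 2.8q = 7.1 + 1.9q → q* = 37.0426.
Consumer price on the demand curve at q*: 165.1 − 4.0×37.0426 = 16.9296.

P = £16.9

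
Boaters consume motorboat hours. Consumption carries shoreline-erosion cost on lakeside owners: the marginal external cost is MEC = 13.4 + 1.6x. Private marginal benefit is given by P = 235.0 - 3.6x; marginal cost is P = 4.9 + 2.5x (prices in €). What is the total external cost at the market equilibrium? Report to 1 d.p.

Market equilibrium (private): 4.9 + 2.5x = 235.0 - 3.6x → x_m = 37.7213.
Total external cost = ∫₀^{x_m} (13.4 + 1.6x) dx = 13.4×37.7213 + ½×1.6×37.7213² = 1643.7826.

€1643.8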